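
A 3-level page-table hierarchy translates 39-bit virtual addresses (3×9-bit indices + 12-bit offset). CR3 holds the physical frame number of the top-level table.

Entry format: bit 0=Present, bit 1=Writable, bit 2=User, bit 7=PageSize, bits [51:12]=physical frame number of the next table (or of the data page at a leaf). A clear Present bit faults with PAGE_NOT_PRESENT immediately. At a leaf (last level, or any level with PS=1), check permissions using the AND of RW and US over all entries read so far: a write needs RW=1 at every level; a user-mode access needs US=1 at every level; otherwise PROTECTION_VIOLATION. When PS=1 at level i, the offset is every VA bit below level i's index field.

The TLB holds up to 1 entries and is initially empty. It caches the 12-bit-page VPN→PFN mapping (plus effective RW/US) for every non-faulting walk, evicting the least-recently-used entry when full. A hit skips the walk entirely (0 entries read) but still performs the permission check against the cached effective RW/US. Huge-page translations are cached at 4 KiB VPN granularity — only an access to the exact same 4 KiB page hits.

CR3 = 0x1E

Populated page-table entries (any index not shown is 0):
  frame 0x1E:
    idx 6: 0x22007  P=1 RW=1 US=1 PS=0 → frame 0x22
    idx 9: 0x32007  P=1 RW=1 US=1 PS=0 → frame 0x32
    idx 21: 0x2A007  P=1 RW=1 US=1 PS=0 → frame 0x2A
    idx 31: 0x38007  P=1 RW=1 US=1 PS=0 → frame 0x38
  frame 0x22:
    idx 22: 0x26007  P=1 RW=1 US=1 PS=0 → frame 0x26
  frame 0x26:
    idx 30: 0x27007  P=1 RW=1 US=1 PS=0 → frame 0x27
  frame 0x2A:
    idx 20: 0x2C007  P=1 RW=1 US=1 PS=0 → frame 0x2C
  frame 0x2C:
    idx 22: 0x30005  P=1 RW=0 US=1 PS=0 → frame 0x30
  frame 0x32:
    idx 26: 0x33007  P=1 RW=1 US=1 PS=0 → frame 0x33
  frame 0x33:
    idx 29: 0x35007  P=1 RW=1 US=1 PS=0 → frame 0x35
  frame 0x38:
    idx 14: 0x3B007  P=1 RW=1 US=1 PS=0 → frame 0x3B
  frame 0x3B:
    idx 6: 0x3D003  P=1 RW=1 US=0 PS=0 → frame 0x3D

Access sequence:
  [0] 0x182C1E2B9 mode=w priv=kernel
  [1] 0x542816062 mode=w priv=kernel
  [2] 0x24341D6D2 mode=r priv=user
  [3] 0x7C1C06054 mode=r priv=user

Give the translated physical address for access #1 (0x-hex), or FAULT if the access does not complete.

Per-access translation:
#0 VA=0x182C1E2B9 (w,kernel):
  L0: frame=0x1E idx=6 entry=0x22007 [P=1 RW=1 US=1 PS=0]
  L1: frame=0x22 idx=22 entry=0x26007 [P=1 RW=1 US=1 PS=0]
  L2: frame=0x26 idx=30 entry=0x27007 [P=1 RW=1 US=1 PS=0]
  → PA=0x272B9  (3 entries read)
#1 VA=0x542816062 (w,kernel):
  L0: frame=0x1E idx=21 entry=0x2A007 [P=1 RW=1 US=1 PS=0]
  L1: frame=0x2A idx=20 entry=0x2C007 [P=1 RW=1 US=1 PS=0]
  L2: frame=0x2C idx=22 entry=0x30005 [P=1 RW=0 US=1 PS=0]
  → PROTECTION_VIOLATION  (3 entries read)
#2 VA=0x24341D6D2 (r,user):
  L0: frame=0x1E idx=9 entry=0x32007 [P=1 RW=1 US=1 PS=0]
  L1: frame=0x32 idx=26 entry=0x33007 [P=1 RW=1 US=1 PS=0]
  L2: frame=0x33 idx=29 entry=0x35007 [P=1 RW=1 US=1 PS=0]
  → PA=0x356D2  (3 entries read)
#3 VA=0x7C1C06054 (r,user):
  L0: frame=0x1E idx=31 entry=0x38007 [P=1 RW=1 US=1 PS=0]
  L1: frame=0x38 idx=14 entry=0x3B007 [P=1 RW=1 US=1 PS=0]
  L2: frame=0x3B idx=6 entry=0x3D003 [P=1 RW=1 US=0 PS=0]
  → PROTECTION_VIOLATION  (3 entries read)

Access #1 PA: FAULT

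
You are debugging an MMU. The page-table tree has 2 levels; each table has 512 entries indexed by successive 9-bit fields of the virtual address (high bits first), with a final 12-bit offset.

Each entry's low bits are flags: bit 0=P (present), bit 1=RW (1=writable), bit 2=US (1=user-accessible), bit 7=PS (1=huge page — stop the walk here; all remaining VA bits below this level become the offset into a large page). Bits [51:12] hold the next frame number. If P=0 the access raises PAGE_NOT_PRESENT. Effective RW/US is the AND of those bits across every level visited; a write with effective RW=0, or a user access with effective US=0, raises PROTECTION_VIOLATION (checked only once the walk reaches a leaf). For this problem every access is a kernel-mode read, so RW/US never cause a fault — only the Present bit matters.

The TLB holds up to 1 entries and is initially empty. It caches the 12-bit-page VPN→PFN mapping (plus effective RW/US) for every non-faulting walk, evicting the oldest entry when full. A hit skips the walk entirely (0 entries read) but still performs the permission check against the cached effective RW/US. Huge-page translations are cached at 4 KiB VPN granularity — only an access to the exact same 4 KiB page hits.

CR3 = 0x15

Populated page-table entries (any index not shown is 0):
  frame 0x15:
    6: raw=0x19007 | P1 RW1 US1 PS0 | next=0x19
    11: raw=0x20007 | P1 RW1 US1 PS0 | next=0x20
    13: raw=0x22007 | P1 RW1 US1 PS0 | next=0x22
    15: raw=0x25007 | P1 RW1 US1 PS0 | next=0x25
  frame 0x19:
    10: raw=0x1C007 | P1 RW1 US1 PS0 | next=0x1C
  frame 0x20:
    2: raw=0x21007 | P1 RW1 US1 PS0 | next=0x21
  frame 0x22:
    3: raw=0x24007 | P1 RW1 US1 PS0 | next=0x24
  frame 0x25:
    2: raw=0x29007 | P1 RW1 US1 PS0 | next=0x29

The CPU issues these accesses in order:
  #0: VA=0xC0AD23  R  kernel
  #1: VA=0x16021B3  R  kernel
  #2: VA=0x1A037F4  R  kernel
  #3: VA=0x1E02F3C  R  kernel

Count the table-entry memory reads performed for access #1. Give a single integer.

Per-access translation:
#0 VA=0xC0AD23 (r,kernel):
  L0: frame=0x15 idx=6 entry=0x19007 [P=1 RW=1 US=1 PS=0]
  L1: frame=0x19 idx=10 entry=0x1C007 [P=1 RW=1 US=1 PS=0]
  ⇒ phys 0x1CD23  [2 reads]
#1 VA=0x16021B3 (r,kernel):
  L0: frame=0x15 idx=11 entry=0x20007 [P=1 RW=1 US=1 PS=0]
  L1: frame=0x20 idx=2 entry=0x21007 [P=1 RW=1 US=1 PS=0]
  ⇒ phys 0x211B3  [2 reads]
#2 VA=0x1A037F4 (r,kernel):
  L0: frame=0x15 idx=13 entry=0x22007 [P=1 RW=1 US=1 PS=0]
  L1: frame=0x22 idx=3 entry=0x24007 [P=1 RW=1 US=1 PS=0]
  ⇒ phys 0x247F4  [2 reads]
#3 VA=0x1E02F3C (r,kernel):
  L0: frame=0x15 idx=15 entry=0x25007 [P=1 RW=1 US=1 PS=0]
  L1: frame=0x25 idx=2 entry=0x29007 [P=1 RW=1 US=1 PS=0]
  ⇒ phys 0x29F3C  [2 reads]

Entries read for #1: 2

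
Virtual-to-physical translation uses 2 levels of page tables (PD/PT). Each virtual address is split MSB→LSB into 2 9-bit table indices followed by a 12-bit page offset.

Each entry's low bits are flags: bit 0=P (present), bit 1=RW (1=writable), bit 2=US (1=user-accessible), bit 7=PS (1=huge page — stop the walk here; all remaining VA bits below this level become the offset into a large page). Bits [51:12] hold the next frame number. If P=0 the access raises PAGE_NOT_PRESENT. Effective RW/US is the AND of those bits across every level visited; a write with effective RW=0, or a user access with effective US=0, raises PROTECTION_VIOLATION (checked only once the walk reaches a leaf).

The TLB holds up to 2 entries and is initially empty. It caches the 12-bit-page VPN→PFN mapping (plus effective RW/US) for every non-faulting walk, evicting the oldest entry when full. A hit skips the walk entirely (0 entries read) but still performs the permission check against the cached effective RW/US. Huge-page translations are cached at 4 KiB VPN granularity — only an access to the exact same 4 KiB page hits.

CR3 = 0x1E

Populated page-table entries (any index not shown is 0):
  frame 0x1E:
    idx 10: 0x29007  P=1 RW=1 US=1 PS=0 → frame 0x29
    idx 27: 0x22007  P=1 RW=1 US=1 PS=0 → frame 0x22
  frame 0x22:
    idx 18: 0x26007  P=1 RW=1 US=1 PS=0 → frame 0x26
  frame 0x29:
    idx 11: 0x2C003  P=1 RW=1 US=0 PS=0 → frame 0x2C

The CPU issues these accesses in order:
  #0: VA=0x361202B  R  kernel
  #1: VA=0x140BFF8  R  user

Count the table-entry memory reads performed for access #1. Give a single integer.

Walk each access:
#0 VA=0x361202B (r,kernel):
  L0 @0x1E[27] → 0x22007  P=1,RW=1,US=1,PS=0
  L1 @0x22[18] → 0x26007  P=1,RW=1,US=1,PS=0
  → PA=0x2602B  (2 entries read)
#1 VA=0x140BFF8 (r,user):
  L0 @0x1E[10] → 0x29007  P=1,RW=1,US=1,PS=0
  L1 @0x29[11] → 0x2C003  P=1,RW=1,US=0,PS=0
  ⇒ fault: PROTECTION_VIOLATION  — 2 lookups

Entries read for #1: 2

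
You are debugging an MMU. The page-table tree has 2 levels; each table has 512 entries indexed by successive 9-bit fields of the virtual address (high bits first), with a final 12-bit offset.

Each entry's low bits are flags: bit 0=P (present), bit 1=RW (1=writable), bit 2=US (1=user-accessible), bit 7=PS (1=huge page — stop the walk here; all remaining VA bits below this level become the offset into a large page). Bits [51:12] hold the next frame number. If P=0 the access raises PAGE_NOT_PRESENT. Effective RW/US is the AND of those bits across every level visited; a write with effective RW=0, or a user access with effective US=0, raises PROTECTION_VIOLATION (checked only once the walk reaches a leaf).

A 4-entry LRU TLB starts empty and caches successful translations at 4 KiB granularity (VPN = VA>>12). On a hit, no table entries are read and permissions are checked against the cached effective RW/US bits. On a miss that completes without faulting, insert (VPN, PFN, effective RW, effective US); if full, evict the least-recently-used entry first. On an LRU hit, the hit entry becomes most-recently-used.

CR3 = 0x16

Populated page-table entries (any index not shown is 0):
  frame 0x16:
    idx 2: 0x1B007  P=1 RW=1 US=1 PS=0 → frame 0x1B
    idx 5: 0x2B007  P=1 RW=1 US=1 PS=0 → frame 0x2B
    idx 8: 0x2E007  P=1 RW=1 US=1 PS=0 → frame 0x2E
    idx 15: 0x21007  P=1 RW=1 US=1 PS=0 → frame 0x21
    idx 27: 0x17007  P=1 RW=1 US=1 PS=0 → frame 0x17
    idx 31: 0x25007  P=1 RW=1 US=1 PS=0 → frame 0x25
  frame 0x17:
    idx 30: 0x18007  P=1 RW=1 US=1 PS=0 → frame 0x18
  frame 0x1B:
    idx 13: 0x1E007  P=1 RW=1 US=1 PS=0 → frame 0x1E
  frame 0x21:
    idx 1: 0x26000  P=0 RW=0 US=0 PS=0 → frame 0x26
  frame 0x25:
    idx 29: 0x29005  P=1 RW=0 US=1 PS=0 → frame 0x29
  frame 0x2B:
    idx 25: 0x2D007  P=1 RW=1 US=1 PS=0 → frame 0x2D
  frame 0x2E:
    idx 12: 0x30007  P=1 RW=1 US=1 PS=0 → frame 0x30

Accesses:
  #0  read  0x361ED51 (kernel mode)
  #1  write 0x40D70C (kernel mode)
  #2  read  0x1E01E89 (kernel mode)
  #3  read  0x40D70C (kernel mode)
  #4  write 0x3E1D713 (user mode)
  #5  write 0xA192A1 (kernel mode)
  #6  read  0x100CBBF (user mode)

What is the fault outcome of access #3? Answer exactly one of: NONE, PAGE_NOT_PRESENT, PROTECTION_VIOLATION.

Trace:
#0 VA=0x361ED51 (r,kernel):
  lvl0: tbl 0x16, slot 27 ⇒ 0x17007 (P1/RW1/US1/PS0)
  lvl1: tbl 0x17, slot 30 ⇒ 0x18007 (P1/RW1/US1/PS0)
  ✓ 0x18D51  — 2 lookups
#1 VA=0x40D70C (w,kernel):
  lvl0: tbl 0x16, slot 2 ⇒ 0x1B007 (P1/RW1/US1/PS0)
  lvl1: tbl 0x1B, slot 13 ⇒ 0x1E007 (P1/RW1/US1/PS0)
  ✓ 0x1E70C  — 2 lookups
#2 VA=0x1E01E89 (r,kernel):
  lvl0: tbl 0x16, slot 15 ⇒ 0x21007 (P1/RW1/US1/PS0)
  lvl1: tbl 0x21, slot 1 ⇒ 0x26000 (P0/RW0/US0/PS0)
  ✗ PAGE_NOT_PRESENT  [2 reads]
#3 VA=0x40D70C (r,kernel):
  TLB hit vpn=0x40D → PA=0x1E70C
#4 VA=0x3E1D713 (w,user):
  lvl0: tbl 0x16, slot 31 ⇒ 0x25007 (P1/RW1/US1/PS0)
  lvl1: tbl 0x25, slot 29 ⇒ 0x29005 (P1/RW0/US1/PS0)
  ✗ PROTECTION_VIOLATION  [2 reads]
#5 VA=0xA192A1 (w,kernel):
  lvl0: tbl 0x16, slot 5 ⇒ 0x2B007 (P1/RW1/US1/PS0)
  lvl1: tbl 0x2B, slot 25 ⇒ 0x2D007 (P1/RW1/US1/PS0)
  ✓ 0x2D2A1  — 2 lookups
#6 VA=0x100CBBF (r,user):
  lvl0: tbl 0x16, slot 8 ⇒ 0x2E007 (P1/RW1/US1/PS0)
  lvl1: tbl 0x2E, slot 12 ⇒ 0x30007 (P1/RW1/US1/PS0)
  ✓ 0x30BBF  — 2 lookups

Access #3 fault: NONE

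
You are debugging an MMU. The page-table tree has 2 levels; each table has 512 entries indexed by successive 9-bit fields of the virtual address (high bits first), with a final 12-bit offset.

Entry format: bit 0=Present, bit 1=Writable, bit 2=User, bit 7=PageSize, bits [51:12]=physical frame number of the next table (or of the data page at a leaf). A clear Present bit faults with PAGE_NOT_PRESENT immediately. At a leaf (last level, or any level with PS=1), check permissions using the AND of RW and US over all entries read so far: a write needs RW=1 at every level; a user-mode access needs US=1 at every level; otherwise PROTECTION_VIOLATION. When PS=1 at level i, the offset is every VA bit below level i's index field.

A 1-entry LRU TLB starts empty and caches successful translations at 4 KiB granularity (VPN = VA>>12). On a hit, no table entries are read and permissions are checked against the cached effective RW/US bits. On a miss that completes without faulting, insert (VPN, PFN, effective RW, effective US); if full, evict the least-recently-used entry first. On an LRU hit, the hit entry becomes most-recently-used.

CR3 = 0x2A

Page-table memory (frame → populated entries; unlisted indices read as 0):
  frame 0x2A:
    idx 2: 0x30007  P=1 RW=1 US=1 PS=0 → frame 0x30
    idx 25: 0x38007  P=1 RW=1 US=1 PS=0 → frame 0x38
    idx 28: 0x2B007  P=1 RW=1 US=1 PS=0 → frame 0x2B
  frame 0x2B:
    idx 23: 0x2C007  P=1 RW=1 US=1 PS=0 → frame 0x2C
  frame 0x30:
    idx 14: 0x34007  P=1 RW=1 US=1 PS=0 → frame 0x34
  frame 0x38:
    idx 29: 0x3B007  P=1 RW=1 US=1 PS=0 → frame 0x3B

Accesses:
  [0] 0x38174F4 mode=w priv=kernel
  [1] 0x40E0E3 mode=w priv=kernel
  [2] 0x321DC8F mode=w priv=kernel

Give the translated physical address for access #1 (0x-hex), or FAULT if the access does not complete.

Walk each access:
#0 VA=0x38174F4 (w,kernel):
  lvl0: tbl 0x2A, slot 28 ⇒ 0x2B007 (P1/RW1/US1/PS0)
  lvl1: tbl 0x2B, slot 23 ⇒ 0x2C007 (P1/RW1/US1/PS0)
  → PA=0x2C4F4  (2 entries read)
#1 VA=0x40E0E3 (w,kernel):
  lvl0: tbl 0x2A, slot 2 ⇒ 0x30007 (P1/RW1/US1/PS0)
  lvl1: tbl 0x30, slot 14 ⇒ 0x34007 (P1/RW1/US1/PS0)
  → PA=0x340E3  (2 entries read)
#2 VA=0x321DC8F (w,kernel):
  lvl0: tbl 0x2A, slot 25 ⇒ 0x38007 (P1/RW1/US1/PS0)
  lvl1: tbl 0x38, slot 29 ⇒ 0x3B007 (P1/RW1/US1/PS0)
  → PA=0x3BC8F  (2 entries read)

Access #1 PA: 0x340E3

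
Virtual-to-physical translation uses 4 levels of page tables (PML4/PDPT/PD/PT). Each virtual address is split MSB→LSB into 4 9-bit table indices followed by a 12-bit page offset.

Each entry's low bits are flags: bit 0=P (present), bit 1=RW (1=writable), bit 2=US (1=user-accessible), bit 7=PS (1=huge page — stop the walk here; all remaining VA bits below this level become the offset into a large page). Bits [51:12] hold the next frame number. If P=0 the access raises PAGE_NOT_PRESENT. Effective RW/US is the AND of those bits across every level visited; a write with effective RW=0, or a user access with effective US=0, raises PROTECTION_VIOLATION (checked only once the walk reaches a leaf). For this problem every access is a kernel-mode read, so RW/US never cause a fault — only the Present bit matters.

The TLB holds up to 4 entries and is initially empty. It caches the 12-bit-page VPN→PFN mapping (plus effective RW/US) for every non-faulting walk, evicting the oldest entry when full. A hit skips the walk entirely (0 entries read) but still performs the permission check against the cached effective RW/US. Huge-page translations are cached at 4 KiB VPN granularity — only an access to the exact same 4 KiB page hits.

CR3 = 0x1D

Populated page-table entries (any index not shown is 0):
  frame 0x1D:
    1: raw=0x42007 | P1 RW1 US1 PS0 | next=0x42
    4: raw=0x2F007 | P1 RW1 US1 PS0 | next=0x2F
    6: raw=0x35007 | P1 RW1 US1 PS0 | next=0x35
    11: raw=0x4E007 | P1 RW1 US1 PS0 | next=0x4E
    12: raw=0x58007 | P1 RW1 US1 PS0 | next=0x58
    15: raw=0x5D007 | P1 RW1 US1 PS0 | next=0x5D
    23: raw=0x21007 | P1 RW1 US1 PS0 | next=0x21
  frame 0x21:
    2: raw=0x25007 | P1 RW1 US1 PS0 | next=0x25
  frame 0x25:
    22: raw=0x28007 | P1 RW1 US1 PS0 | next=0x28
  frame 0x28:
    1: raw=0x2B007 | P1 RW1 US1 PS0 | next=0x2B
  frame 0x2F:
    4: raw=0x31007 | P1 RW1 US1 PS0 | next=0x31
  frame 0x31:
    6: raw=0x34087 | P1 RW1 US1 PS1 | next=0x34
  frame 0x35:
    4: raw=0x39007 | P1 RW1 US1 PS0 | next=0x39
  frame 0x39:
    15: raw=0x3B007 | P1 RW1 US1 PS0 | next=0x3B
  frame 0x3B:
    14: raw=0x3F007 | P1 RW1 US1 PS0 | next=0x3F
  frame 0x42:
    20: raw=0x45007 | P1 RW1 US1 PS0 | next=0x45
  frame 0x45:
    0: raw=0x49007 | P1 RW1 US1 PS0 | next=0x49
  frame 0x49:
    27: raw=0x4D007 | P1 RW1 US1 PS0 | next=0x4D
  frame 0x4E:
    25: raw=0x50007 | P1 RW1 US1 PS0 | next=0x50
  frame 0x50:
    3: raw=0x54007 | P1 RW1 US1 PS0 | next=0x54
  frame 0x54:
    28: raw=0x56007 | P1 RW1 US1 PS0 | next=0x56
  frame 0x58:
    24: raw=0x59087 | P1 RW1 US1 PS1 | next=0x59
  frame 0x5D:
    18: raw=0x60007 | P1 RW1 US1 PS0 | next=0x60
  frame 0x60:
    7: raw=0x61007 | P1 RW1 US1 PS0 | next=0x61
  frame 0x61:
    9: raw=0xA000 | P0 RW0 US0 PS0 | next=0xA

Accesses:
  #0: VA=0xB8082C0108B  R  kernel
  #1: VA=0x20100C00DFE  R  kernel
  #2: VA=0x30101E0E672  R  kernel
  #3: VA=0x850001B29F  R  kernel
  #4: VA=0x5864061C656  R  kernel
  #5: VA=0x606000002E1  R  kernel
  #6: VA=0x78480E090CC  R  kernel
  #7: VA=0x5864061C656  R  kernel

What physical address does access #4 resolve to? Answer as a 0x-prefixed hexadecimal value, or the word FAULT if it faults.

Trace:
#0 VA=0xB8082C0108B (r,kernel):
  L0: frame=0x1D idx=23 entry=0x21007 [P=1 RW=1 US=1 PS=0]
  L1: frame=0x21 idx=2 entry=0x25007 [P=1 RW=1 US=1 PS=0]
  L2: frame=0x25 idx=22 entry=0x28007 [P=1 RW=1 US=1 PS=0]
  L3: frame=0x28 idx=1 entry=0x2B007 [P=1 RW=1 US=1 PS=0]
  ⇒ phys 0x2B08B  [4 reads]
#1 VA=0x20100C00DFE (r,kernel):
  L0: frame=0x1D idx=4 entry=0x2F007 [P=1 RW=1 US=1 PS=0]
  L1: frame=0x2F idx=4 entry=0x31007 [P=1 RW=1 US=1 PS=0]
  L2: frame=0x31 idx=6 entry=0x34087 [P=1 RW=1 US=1 PS=1]
  ⇒ phys 0x34DFE (huge @L2)  [3 reads]
#2 VA=0x30101E0E672 (r,kernel):
  L0: frame=0x1D idx=6 entry=0x35007 [P=1 RW=1 US=1 PS=0]
  L1: frame=0x35 idx=4 entry=0x39007 [P=1 RW=1 US=1 PS=0]
  L2: frame=0x39 idx=15 entry=0x3B007 [P=1 RW=1 US=1 PS=0]
  L3: frame=0x3B idx=14 entry=0x3F007 [P=1 RW=1 US=1 PS=0]
  ⇒ phys 0x3F672  [4 reads]
#3 VA=0x850001B29F (r,kernel):
  L0: frame=0x1D idx=1 entry=0x42007 [P=1 RW=1 US=1 PS=0]
  L1: frame=0x42 idx=20 entry=0x45007 [P=1 RW=1 US=1 PS=0]
  L2: frame=0x45 idx=0 entry=0x49007 [P=1 RW=1 US=1 PS=0]
  L3: frame=0x49 idx=27 entry=0x4D007 [P=1 RW=1 US=1 PS=0]
  ⇒ phys 0x4D29F  [4 reads]
#4 VA=0x5864061C656 (r,kernel):
  L0: frame=0x1D idx=11 entry=0x4E007 [P=1 RW=1 US=1 PS=0]
  L1: frame=0x4E idx=25 entry=0x50007 [P=1 RW=1 US=1 PS=0]
  L2: frame=0x50 idx=3 entry=0x54007 [P=1 RW=1 US=1 PS=0]
  L3: frame=0x54 idx=28 entry=0x56007 [P=1 RW=1 US=1 PS=0]
  ⇒ phys 0x56656  [4 reads]
#5 VA=0x606000002E1 (r,kernel):
  L0: frame=0x1D idx=12 entry=0x58007 [P=1 RW=1 US=1 PS=0]
  L1: frame=0x58 idx=24 entry=0x59087 [P=1 RW=1 US=1 PS=1]
  ⇒ phys 0x592E1 (huge @L1)  [2 reads]
#6 VA=0x78480E090CC (r,kernel):
  L0: frame=0x1D idx=15 entry=0x5D007 [P=1 RW=1 US=1 PS=0]
  L1: frame=0x5D idx=18 entry=0x60007 [P=1 RW=1 US=1 PS=0]
  L2: frame=0x60 idx=7 entry=0x61007 [P=1 RW=1 US=1 PS=0]
  L3: frame=0x61 idx=9 entry=0xA000 [P=0 RW=0 US=0 PS=0]
  ✗ PAGE_NOT_PRESENT  [4 reads]
#7 VA=0x5864061C656 (r,kernel):
  TLB hit vpn=0x5864061C → PA=0x56656

Access #4 PA: 0x56656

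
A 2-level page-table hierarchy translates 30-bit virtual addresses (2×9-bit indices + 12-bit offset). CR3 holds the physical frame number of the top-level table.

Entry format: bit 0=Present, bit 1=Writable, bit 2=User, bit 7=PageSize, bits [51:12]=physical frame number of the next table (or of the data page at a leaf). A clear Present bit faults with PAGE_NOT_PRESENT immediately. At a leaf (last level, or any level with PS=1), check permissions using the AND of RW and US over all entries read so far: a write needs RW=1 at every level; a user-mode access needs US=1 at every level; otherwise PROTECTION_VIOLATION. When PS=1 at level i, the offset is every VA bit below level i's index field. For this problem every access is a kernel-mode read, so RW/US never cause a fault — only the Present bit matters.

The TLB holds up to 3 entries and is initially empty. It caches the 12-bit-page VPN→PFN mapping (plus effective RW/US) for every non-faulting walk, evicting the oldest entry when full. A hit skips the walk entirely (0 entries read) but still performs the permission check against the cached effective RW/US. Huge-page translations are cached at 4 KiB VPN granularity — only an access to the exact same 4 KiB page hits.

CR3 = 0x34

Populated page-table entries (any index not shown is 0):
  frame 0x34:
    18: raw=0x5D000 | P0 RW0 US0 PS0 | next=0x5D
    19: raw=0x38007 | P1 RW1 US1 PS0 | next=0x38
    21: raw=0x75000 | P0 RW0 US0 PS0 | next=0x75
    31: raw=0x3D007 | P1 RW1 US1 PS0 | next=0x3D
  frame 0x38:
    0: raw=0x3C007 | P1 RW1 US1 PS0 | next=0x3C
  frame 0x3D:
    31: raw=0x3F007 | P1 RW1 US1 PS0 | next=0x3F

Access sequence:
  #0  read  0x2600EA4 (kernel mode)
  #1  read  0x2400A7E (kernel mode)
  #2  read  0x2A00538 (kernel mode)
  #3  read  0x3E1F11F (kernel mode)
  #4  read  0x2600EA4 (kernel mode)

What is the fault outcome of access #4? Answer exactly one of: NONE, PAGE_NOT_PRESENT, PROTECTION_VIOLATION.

Per-access translation:
#0 VA=0x2600EA4 (r,kernel):
  L0: frame=0x34 idx=19 entry=0x38007 [P=1 RW=1 US=1 PS=0]
  L1: frame=0x38 idx=0 entry=0x3C007 [P=1 RW=1 US=1 PS=0]
  ⇒ phys 0x3CEA4  [2 reads]
#1 VA=0x2400A7E (r,kernel):
  L0: frame=0x34 idx=18 entry=0x5D000 [P=0 RW=0 US=0 PS=0]
  ⇒ fault: PAGE_NOT_PRESENT  — 1 lookups
#2 VA=0x2A00538 (r,kernel):
  L0: frame=0x34 idx=21 entry=0x75000 [P=0 RW=0 US=0 PS=0]
  ⇒ fault: PAGE_NOT_PRESENT  — 1 lookups
#3 VA=0x3E1F11F (r,kernel):
  L0: frame=0x34 idx=31 entry=0x3D007 [P=1 RW=1 US=1 PS=0]
  L1: frame=0x3D idx=31 entry=0x3F007 [P=1 RW=1 US=1 PS=0]
  ⇒ phys 0x3F11F  [2 reads]
#4 VA=0x2600EA4 (r,kernel):
  TLB hit vpn=0x2600 → PA=0x3CEA4

Access #4 fault: NONE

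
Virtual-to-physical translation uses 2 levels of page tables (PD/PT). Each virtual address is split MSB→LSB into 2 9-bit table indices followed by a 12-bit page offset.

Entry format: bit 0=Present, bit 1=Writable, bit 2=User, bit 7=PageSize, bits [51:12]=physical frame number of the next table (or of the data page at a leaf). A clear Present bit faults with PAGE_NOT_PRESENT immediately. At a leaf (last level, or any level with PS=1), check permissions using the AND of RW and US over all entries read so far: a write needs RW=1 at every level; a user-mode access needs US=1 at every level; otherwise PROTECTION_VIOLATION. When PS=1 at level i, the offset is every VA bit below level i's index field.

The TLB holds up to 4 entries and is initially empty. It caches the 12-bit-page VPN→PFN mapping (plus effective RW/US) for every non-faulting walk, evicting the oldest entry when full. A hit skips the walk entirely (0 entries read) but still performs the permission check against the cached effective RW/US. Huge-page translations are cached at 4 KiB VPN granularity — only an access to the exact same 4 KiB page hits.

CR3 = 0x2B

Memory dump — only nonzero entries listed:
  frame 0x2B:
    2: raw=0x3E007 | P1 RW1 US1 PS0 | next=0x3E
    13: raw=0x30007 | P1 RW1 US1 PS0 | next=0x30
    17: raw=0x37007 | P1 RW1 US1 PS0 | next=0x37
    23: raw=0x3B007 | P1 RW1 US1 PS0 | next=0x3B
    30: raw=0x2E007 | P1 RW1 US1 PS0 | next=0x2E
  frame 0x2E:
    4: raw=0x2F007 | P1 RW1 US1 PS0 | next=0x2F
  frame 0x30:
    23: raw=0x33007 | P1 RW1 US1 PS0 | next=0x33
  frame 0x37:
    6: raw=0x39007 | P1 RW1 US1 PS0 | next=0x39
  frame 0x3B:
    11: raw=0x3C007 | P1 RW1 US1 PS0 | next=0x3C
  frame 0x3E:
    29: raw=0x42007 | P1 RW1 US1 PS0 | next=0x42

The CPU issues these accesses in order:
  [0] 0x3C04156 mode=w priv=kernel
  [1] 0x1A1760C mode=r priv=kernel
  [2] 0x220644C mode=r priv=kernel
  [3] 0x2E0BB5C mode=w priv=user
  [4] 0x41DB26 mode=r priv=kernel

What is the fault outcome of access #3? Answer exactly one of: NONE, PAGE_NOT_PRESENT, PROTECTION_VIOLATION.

Trace:
#0 VA=0x3C04156 (w,kernel):
  [0] read 0x2B idx=30: raw=0x2E007 flags P=1 W=1 U=1 S=0
  [1] read 0x2E idx=4: raw=0x2F007 flags P=1 W=1 U=1 S=0
  ⇒ phys 0x2F156  [2 reads]
#1 VA=0x1A1760C (r,kernel):
  [0] read 0x2B idx=13: raw=0x30007 flags P=1 W=1 U=1 S=0
  [1] read 0x30 idx=23: raw=0x33007 flags P=1 W=1 U=1 S=0
  ⇒ phys 0x3360C  [2 reads]
#2 VA=0x220644C (r,kernel):
  [0] read 0x2B idx=17: raw=0x37007 flags P=1 W=1 U=1 S=0
  [1] read 0x37 idx=6: raw=0x39007 flags P=1 W=1 U=1 S=0
  ⇒ phys 0x3944C  [2 reads]
#3 VA=0x2E0BB5C (w,user):
  [0] read 0x2B idx=23: raw=0x3B007 flags P=1 W=1 U=1 S=0
  [1] read 0x3B idx=11: raw=0x3C007 flags P=1 W=1 U=1 S=0
  ⇒ phys 0x3CB5C  [2 reads]
#4 VA=0x41DB26 (r,kernel):
  [0] read 0x2B idx=2: raw=0x3E007 flags P=1 W=1 U=1 S=0
  [1] read 0x3E idx=29: raw=0x42007 flags P=1 W=1 U=1 S=0
  ⇒ phys 0x42B26  [2 reads]

Access #3 fault: NONE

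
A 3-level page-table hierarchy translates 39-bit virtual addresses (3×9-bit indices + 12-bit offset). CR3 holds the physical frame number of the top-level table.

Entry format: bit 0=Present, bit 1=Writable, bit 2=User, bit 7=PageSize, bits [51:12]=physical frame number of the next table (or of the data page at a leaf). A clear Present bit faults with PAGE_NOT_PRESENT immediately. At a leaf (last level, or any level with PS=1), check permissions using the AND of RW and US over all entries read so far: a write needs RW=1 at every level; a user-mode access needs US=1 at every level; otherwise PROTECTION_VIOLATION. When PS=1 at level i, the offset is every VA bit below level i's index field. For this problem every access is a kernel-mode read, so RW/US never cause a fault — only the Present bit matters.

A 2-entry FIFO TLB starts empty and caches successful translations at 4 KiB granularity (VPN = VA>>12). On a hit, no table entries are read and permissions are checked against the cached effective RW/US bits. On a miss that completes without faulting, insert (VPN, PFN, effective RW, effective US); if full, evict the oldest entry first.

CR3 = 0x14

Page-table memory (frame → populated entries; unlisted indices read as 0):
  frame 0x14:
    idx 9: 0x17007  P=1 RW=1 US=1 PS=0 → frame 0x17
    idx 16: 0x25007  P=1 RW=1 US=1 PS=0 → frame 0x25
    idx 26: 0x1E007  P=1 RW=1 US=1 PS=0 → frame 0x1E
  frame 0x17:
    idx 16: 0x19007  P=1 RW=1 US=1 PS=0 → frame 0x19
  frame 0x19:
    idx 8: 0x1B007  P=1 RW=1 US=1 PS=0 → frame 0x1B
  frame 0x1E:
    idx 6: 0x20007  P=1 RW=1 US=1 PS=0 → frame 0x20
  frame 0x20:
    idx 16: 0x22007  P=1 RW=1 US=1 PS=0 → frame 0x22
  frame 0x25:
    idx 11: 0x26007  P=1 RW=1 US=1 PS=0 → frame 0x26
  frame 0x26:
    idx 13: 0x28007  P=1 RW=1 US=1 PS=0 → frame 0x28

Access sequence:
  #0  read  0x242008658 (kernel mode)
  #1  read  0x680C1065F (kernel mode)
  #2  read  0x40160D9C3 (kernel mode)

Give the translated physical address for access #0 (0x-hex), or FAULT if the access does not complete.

Walk each access:
#0 VA=0x242008658 (r,kernel):
  lvl0: tbl 0x14, slot 9 ⇒ 0x17007 (P1/RW1/US1/PS0)
  lvl1: tbl 0x17, slot 16 ⇒ 0x19007 (P1/RW1/US1/PS0)
  lvl2: tbl 0x19, slot 8 ⇒ 0x1B007 (P1/RW1/US1/PS0)
  ⇒ phys 0x1B658  [3 reads]
#1 VA=0x680C1065F (r,kernel):
  lvl0: tbl 0x14, slot 26 ⇒ 0x1E007 (P1/RW1/US1/PS0)
  lvl1: tbl 0x1E, slot 6 ⇒ 0x20007 (P1/RW1/US1/PS0)
  lvl2: tbl 0x20, slot 16 ⇒ 0x22007 (P1/RW1/US1/PS0)
  ⇒ phys 0x2265F  [3 reads]
#2 VA=0x40160D9C3 (r,kernel):
  lvl0: tbl 0x14, slot 16 ⇒ 0x25007 (P1/RW1/US1/PS0)
  lvl1: tbl 0x25, slot 11 ⇒ 0x26007 (P1/RW1/US1/PS0)
  lvl2: tbl 0x26, slot 13 ⇒ 0x28007 (P1/RW1/US1/PS0)
  ⇒ phys 0x289C3  [3 reads]

Access #0 PA: 0x1B658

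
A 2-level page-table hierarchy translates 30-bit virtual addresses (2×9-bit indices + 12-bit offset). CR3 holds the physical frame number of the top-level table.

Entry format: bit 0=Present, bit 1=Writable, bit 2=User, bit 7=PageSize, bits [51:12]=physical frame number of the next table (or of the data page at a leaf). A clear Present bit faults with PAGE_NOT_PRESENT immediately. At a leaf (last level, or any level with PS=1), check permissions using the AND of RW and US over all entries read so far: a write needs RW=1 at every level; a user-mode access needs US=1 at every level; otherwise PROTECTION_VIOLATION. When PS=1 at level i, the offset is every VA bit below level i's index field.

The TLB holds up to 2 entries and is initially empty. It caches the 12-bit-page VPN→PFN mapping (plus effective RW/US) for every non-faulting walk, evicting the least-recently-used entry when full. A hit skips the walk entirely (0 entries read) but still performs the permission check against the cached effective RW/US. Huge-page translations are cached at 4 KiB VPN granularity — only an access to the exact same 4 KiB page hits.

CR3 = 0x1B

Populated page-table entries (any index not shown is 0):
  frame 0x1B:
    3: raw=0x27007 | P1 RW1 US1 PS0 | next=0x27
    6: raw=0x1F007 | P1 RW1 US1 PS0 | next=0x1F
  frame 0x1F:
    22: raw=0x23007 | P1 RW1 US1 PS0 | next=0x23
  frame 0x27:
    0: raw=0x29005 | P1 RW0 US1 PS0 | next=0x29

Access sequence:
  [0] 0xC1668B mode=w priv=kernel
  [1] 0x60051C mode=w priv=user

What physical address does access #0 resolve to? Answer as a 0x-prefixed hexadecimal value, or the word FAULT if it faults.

Per-access translation:
#0 VA=0xC1668B (w,kernel):
  lvl0: tbl 0x1B, slot 6 ⇒ 0x1F007 (P1/RW1/US1/PS0)
  lvl1: tbl 0x1F, slot 22 ⇒ 0x23007 (P1/RW1/US1/PS0)
  → PA=0x2368B  (2 entries read)
#1 VA=0x60051C (w,user):
  lvl0: tbl 0x1B, slot 3 ⇒ 0x27007 (P1/RW1/US1/PS0)
  lvl1: tbl 0x27, slot 0 ⇒ 0x29005 (P1/RW0/US1/PS0)
  → PROTECTION_VIOLATION  (2 entries read)

Access #0 PA: 0x2368B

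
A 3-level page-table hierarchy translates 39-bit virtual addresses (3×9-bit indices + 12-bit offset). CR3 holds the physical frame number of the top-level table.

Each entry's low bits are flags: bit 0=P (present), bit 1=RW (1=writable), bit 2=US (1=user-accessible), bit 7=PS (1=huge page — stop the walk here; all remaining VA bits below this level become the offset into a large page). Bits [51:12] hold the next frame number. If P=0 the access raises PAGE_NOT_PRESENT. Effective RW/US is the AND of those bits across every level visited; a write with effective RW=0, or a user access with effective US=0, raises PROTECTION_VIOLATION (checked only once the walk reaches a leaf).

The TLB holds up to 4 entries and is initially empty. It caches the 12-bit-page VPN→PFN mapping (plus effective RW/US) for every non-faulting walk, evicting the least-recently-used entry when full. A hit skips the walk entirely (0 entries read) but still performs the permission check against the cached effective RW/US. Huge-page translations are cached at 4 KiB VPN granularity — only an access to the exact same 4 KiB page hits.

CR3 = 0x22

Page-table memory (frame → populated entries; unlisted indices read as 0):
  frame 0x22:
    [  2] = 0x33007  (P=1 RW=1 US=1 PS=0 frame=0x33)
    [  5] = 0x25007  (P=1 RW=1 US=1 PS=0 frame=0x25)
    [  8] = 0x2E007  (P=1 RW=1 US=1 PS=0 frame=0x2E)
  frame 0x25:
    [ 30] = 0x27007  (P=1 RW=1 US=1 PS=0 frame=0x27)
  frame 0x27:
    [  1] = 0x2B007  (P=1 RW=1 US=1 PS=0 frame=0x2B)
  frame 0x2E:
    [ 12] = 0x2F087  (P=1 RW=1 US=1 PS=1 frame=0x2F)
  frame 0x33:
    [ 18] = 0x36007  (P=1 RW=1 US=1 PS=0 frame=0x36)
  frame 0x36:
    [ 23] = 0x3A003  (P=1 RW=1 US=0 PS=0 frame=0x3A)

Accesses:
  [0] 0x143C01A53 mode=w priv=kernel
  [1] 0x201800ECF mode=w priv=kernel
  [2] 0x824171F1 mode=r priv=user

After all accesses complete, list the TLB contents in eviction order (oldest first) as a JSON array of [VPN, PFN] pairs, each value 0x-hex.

Walk each access:
#0 VA=0x143C01A53 (w,kernel):
  lvl0: tbl 0x22, slot 5 ⇒ 0x25007 (P1/RW1/US1/PS0)
  lvl1: tbl 0x25, slot 30 ⇒ 0x27007 (P1/RW1/US1/PS0)
  lvl2: tbl 0x27, slot 1 ⇒ 0x2B007 (P1/RW1/US1/PS0)
  ✓ 0x2BA53  — 3 lookups
#1 VA=0x201800ECF (w,kernel):
  lvl0: tbl 0x22, slot 8 ⇒ 0x2E007 (P1/RW1/US1/PS0)
  lvl1: tbl 0x2E, slot 12 ⇒ 0x2F087 (P1/RW1/US1/PS1)
  ✓ 0x2FECF (huge @L1)  — 2 lookups
#2 VA=0x824171F1 (r,user):
  lvl0: tbl 0x22, slot 2 ⇒ 0x33007 (P1/RW1/US1/PS0)
  lvl1: tbl 0x33, slot 18 ⇒ 0x36007 (P1/RW1/US1/PS0)
  lvl2: tbl 0x36, slot 23 ⇒ 0x3A003 (P1/RW1/US0/PS0)
  ⇒ fault: PROTECTION_VIOLATION  — 3 lookups

TLB: [["0x143C01", "0x2B"], ["0x201800", "0x2F"]]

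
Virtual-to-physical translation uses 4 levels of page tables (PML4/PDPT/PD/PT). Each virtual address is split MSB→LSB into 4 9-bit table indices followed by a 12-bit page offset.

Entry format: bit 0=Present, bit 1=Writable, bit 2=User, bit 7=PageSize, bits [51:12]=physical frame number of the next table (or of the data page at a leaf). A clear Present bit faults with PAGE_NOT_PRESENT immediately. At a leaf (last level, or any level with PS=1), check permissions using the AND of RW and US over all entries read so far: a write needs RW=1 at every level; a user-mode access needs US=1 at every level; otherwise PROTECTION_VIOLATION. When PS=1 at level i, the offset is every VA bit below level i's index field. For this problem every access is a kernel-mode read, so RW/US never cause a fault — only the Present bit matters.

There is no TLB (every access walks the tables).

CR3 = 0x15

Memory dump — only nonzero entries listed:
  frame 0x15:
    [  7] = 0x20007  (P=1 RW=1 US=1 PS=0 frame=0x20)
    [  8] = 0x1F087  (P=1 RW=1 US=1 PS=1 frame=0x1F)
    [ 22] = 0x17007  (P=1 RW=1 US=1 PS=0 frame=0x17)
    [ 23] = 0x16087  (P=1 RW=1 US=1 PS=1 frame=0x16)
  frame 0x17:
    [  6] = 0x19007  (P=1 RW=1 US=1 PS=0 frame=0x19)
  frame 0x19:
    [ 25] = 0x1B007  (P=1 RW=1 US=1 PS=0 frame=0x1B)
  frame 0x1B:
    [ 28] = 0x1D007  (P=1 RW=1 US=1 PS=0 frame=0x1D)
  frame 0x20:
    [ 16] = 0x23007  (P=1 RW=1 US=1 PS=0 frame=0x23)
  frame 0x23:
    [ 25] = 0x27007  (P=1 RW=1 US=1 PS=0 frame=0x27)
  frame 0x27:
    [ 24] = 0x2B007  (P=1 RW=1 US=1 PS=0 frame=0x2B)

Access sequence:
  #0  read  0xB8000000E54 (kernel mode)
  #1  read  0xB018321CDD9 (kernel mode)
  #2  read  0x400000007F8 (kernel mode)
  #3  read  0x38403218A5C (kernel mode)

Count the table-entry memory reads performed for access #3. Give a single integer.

Trace:
#0 VA=0xB8000000E54 (r,kernel):
  L0 @0x15[23] → 0x16087  P=1,RW=1,US=1,PS=1
  ⇒ phys 0x16E54 (huge @L0)  [1 reads]
#1 VA=0xB018321CDD9 (r,kernel):
  L0 @0x15[22] → 0x17007  P=1,RW=1,US=1,PS=0
  L1 @0x17[6] → 0x19007  P=1,RW=1,US=1,PS=0
  L2 @0x19[25] → 0x1B007  P=1,RW=1,US=1,PS=0
  L3 @0x1B[28] → 0x1D007  P=1,RW=1,US=1,PS=0
  ⇒ phys 0x1DDD9  [4 reads]
#2 VA=0x400000007F8 (r,kernel):
  L0 @0x15[8] → 0x1F087  P=1,RW=1,US=1,PS=1
  ⇒ phys 0x1F7F8 (huge @L0)  [1 reads]
#3 VA=0x38403218A5C (r,kernel):
  L0 @0x15[7] → 0x20007  P=1,RW=1,US=1,PS=0
  L1 @0x20[16] → 0x23007  P=1,RW=1,US=1,PS=0
  L2 @0x23[25] → 0x27007  P=1,RW=1,US=1,PS=0
  L3 @0x27[24] → 0x2B007  P=1,RW=1,US=1,PS=0
  ⇒ phys 0x2BA5C  [4 reads]

Entries read for #3: 4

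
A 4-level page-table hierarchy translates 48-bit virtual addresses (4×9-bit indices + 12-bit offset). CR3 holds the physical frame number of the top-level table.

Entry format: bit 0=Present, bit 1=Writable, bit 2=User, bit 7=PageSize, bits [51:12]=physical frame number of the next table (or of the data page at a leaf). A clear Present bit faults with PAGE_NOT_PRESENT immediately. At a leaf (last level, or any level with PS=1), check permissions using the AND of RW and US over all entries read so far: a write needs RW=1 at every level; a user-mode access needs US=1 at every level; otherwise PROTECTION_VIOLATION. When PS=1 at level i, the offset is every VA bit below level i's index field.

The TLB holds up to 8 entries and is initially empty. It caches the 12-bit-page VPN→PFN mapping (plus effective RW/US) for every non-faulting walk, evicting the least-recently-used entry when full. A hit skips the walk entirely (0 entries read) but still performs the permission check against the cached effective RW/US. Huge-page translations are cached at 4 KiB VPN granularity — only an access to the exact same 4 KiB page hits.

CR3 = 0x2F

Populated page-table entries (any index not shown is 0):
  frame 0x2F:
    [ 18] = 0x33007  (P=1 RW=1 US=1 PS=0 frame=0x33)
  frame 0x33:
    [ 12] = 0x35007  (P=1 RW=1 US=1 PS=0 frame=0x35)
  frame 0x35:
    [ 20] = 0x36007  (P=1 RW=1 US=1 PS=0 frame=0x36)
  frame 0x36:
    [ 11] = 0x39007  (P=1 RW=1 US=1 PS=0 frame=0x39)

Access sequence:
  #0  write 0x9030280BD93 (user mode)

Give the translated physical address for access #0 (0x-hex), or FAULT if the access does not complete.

Per-access translation:
#0 VA=0x9030280BD93 (w,user):
  [0] read 0x2F idx=18: raw=0x33007 flags P=1 W=1 U=1 S=0
  [1] read 0x33 idx=12: raw=0x35007 flags P=1 W=1 U=1 S=0
  [2] read 0x35 idx=20: raw=0x36007 flags P=1 W=1 U=1 S=0
  [3] read 0x36 idx=11: raw=0x39007 flags P=1 W=1 U=1 S=0
  ✓ 0x39D93  — 4 lookups

Access #0 PA: 0x39D93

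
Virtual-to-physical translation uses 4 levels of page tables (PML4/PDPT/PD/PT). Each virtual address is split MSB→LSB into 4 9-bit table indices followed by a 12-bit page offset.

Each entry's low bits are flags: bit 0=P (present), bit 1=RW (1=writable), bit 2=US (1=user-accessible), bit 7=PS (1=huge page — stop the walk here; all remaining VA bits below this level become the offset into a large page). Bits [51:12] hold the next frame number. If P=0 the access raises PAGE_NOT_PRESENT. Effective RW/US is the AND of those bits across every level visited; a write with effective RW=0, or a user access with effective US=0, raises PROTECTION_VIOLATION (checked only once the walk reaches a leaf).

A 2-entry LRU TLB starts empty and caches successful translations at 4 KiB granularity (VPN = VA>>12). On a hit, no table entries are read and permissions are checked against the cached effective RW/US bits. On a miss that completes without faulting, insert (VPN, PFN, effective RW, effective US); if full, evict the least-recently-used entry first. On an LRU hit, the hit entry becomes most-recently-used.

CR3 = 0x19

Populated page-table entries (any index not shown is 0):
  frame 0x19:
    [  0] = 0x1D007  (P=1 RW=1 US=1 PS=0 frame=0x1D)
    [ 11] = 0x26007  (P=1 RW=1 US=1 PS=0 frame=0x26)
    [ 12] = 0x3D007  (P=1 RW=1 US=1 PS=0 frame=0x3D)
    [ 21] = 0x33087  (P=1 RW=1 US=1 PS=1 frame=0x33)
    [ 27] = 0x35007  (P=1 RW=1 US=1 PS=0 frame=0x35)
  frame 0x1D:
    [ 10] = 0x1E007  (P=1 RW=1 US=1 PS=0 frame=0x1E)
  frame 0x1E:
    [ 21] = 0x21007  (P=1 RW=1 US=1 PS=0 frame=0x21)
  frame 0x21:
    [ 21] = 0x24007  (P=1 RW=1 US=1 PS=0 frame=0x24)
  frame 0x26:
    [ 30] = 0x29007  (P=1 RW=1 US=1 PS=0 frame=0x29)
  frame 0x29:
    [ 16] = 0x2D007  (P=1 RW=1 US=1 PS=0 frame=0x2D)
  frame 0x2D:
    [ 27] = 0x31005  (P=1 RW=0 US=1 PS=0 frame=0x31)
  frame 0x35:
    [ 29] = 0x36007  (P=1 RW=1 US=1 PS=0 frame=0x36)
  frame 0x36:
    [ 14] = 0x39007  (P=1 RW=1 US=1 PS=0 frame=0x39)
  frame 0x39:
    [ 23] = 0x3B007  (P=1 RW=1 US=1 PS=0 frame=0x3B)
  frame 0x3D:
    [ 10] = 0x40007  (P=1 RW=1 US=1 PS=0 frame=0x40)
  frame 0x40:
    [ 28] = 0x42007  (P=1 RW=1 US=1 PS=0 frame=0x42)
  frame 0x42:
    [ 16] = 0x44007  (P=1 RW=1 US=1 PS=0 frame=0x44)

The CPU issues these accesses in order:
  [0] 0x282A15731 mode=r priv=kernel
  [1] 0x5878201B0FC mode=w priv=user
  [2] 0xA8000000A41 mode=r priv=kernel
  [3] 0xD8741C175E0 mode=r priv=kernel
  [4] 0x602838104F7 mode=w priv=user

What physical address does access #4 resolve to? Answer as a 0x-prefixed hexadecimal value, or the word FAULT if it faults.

Per-access translation:
#0 VA=0x282A15731 (r,kernel):
  L0 @0x19[0] → 0x1D007  P=1,RW=1,US=1,PS=0
  L1 @0x1D[10] → 0x1E007  P=1,RW=1,US=1,PS=0
  L2 @0x1E[21] → 0x21007  P=1,RW=1,US=1,PS=0
  L3 @0x21[21] → 0x24007  P=1,RW=1,US=1,PS=0
  ⇒ phys 0x24731  [4 reads]
#1 VA=0x5878201B0FC (w,user):
  L0 @0x19[11] → 0x26007  P=1,RW=1,US=1,PS=0
  L1 @0x26[30] → 0x29007  P=1,RW=1,US=1,PS=0
  L2 @0x29[16] → 0x2D007  P=1,RW=1,US=1,PS=0
  L3 @0x2D[27] → 0x31005  P=1,RW=0,US=1,PS=0
  ⇒ fault: PROTECTION_VIOLATION  — 4 lookups
#2 VA=0xA8000000A41 (r,kernel):
  L0 @0x19[21] → 0x33087  P=1,RW=1,US=1,PS=1
  ⇒ phys 0x33A41 (huge @L0)  [1 reads]
#3 VA=0xD8741C175E0 (r,kernel):
  L0 @0x19[27] → 0x35007  P=1,RW=1,US=1,PS=0
  L1 @0x35[29] → 0x36007  P=1,RW=1,US=1,PS=0
  L2 @0x36[14] → 0x39007  P=1,RW=1,US=1,PS=0
  L3 @0x39[23] → 0x3B007  P=1,RW=1,US=1,PS=0
  ⇒ phys 0x3B5E0  [4 reads]
#4 VA=0x602838104F7 (w,user):
  L0 @0x19[12] → 0x3D007  P=1,RW=1,US=1,PS=0
  L1 @0x3D[10] → 0x40007  P=1,RW=1,US=1,PS=0
  L2 @0x40[28] → 0x42007  P=1,RW=1,US=1,PS=0
  L3 @0x42[16] → 0x44007  P=1,RW=1,US=1,PS=0
  ⇒ phys 0x444F7  [4 reads]

Access #4 PA: 0x444F7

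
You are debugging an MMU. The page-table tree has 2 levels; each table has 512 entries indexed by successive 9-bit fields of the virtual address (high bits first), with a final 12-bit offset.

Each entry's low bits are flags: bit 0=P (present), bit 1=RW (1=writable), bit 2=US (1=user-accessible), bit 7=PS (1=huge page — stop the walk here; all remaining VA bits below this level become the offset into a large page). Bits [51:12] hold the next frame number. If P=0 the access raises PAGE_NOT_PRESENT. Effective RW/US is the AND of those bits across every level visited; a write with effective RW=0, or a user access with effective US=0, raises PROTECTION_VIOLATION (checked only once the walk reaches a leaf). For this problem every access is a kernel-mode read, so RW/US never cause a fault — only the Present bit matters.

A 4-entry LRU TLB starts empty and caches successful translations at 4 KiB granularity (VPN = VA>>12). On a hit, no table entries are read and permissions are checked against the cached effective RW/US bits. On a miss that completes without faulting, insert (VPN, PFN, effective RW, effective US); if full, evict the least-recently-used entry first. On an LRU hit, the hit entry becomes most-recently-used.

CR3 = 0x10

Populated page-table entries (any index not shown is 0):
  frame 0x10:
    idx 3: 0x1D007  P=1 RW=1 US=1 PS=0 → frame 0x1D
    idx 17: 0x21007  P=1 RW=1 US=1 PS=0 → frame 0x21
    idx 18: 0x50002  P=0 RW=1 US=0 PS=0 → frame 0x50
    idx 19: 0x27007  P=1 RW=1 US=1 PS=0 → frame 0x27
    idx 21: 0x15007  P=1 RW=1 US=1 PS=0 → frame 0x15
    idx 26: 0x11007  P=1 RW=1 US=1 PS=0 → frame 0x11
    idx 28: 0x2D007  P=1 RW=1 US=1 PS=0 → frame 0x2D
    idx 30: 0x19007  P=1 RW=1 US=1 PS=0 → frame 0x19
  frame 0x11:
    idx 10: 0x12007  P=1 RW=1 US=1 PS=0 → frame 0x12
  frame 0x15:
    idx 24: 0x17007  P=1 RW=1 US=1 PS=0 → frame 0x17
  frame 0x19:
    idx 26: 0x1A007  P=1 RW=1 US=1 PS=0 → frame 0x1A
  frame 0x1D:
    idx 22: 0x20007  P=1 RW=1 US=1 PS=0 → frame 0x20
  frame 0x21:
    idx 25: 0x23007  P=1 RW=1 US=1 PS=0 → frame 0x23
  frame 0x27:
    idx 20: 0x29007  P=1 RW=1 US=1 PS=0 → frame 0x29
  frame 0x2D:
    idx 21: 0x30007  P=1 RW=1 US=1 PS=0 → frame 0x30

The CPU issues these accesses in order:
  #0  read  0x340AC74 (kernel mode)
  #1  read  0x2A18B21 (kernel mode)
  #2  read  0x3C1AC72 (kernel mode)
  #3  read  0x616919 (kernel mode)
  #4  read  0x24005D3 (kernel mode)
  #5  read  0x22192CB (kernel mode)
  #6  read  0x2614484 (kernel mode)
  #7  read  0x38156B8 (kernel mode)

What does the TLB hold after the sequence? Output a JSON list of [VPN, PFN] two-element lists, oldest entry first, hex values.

Per-access translation:
#0 VA=0x340AC74 (r,kernel):
  lvl0: tbl 0x10, slot 26 ⇒ 0x11007 (P1/RW1/US1/PS0)
  lvl1: tbl 0x11, slot 10 ⇒ 0x12007 (P1/RW1/US1/PS0)
  ✓ 0x12C74  — 2 lookups
#1 VA=0x2A18B21 (r,kernel):
  lvl0: tbl 0x10, slot 21 ⇒ 0x15007 (P1/RW1/US1/PS0)
  lvl1: tbl 0x15, slot 24 ⇒ 0x17007 (P1/RW1/US1/PS0)
  ✓ 0x17B21  — 2 lookups
#2 VA=0x3C1AC72 (r,kernel):
  lvl0: tbl 0x10, slot 30 ⇒ 0x19007 (P1/RW1/US1/PS0)
  lvl1: tbl 0x19, slot 26 ⇒ 0x1A007 (P1/RW1/US1/PS0)
  ✓ 0x1AC72  — 2 lookups
#3 VA=0x616919 (r,kernel):
  lvl0: tbl 0x10, slot 3 ⇒ 0x1D007 (P1/RW1/US1/PS0)
  lvl1: tbl 0x1D, slot 22 ⇒ 0x20007 (P1/RW1/US1/PS0)
  ✓ 0x20919  — 2 lookups
#4 VA=0x24005D3 (r,kernel):
  lvl0: tbl 0x10, slot 18 ⇒ 0x50002 (P0/RW1/US0/PS0)
  ⇒ fault: PAGE_NOT_PRESENT  — 1 lookups
#5 VA=0x22192CB (r,kernel):
  lvl0: tbl 0x10, slot 17 ⇒ 0x21007 (P1/RW1/US1/PS0)
  lvl1: tbl 0x21, slot 25 ⇒ 0x23007 (P1/RW1/US1/PS0)
  ✓ 0x232CB  — 2 lookups
#6 VA=0x2614484 (r,kernel):
  lvl0: tbl 0x10, slot 19 ⇒ 0x27007 (P1/RW1/US1/PS0)
  lvl1: tbl 0x27, slot 20 ⇒ 0x29007 (P1/RW1/US1/PS0)
  ✓ 0x29484  — 2 lookups
#7 VA=0x38156B8 (r,kernel):
  lvl0: tbl 0x10, slot 28 ⇒ 0x2D007 (P1/RW1/US1/PS0)
  lvl1: tbl 0x2D, slot 21 ⇒ 0x30007 (P1/RW1/US1/PS0)
  ✓ 0x306B8  — 2 lookups

TLB: [["0x616", "0x20"], ["0x2219", "0x23"], ["0x2614", "0x29"], ["0x3815", "0x30"]]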